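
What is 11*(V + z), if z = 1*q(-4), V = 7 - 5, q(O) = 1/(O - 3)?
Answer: 143/7 ≈ 20.429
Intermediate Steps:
q(O) = 1/(-3 + O)
V = 2
z = -⅐ (z = 1/(-3 - 4) = 1/(-7) = 1*(-⅐) = -⅐ ≈ -0.14286)
11*(V + z) = 11*(2 - ⅐) = 11*(13/7) = 143/7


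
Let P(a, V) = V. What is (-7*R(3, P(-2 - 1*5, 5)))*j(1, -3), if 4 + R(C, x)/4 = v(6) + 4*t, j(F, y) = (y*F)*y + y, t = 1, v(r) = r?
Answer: -1008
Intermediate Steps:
j(F, y) = y + F*y**2 (j(F, y) = (F*y)*y + y = F*y**2 + y = y + F*y**2)
R(C, x) = 24 (R(C, x) = -16 + 4*(6 + 4*1) = -16 + 4*(6 + 4) = -16 + 4*10 = -16 + 40 = 24)
(-7*R(3, P(-2 - 1*5, 5)))*j(1, -3) = (-7*24)*(-3*(1 + 1*(-3))) = -(-504)*(1 - 3) = -(-504)*(-2) = -168*6 = -1008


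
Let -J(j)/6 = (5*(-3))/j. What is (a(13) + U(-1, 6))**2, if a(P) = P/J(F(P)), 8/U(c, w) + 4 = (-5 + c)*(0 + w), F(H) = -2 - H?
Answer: 5041/900 ≈ 5.6011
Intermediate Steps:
U(c, w) = 8/(-4 + w*(-5 + c)) (U(c, w) = 8/(-4 + (-5 + c)*(0 + w)) = 8/(-4 + (-5 + c)*w) = 8/(-4 + w*(-5 + c)))
J(j) = 90/j (J(j) = -6*5*(-3)/j = -(-90)/j = 90/j)
a(P) = P*(-1/45 - P/90) (a(P) = P/((90/(-2 - P))) = P*(-1/45 - P/90))
(a(13) + U(-1, 6))**2 = (-1/90*13*(2 + 13) + 8/(-4 - 5*6 - 1*6))**2 = (-1/90*13*15 + 8/(-4 - 30 - 6))**2 = (-13/6 + 8/(-40))**2 = (-13/6 + 8*(-1/40))**2 = (-13/6 - 1/5)**2 = (-71/30)**2 = 5041/900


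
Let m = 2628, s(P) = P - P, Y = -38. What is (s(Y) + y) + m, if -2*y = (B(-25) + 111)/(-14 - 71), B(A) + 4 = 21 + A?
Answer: 446863/170 ≈ 2628.6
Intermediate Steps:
B(A) = 17 + A (B(A) = -4 + (21 + A) = 17 + A)
s(P) = 0
y = 103/170 (y = -((17 - 25) + 111)/(2*(-14 - 71)) = -(-8 + 111)/(2*(-85)) = -103*(-1)/(2*85) = -1/2*(-103/85) = 103/170 ≈ 0.60588)
(s(Y) + y) + m = (0 + 103/170) + 2628 = 103/170 + 2628 = 446863/170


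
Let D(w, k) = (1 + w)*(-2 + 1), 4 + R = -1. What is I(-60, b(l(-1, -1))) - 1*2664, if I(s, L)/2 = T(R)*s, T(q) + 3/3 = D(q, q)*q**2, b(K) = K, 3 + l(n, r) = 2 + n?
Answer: -14544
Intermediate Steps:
R = -5 (R = -4 - 1 = -5)
D(w, k) = -1 - w (D(w, k) = (1 + w)*(-1) = -1 - w)
l(n, r) = -1 + n (l(n, r) = -3 + (2 + n) = -1 + n)
T(q) = -1 + q**2*(-1 - q) (T(q) = -1 + (-1 - q)*q**2 = -1 + q**2*(-1 - q))
I(s, L) = 198*s (I(s, L) = 2*((-1 - 1*(-5)**2*(1 - 5))*s) = 2*((-1 - 1*25*(-4))*s) = 2*((-1 + 100)*s) = 2*(99*s) = 198*s)
I(-60, b(l(-1, -1))) - 1*2664 = 198*(-60) - 1*2664 = -11880 - 2664 = -14544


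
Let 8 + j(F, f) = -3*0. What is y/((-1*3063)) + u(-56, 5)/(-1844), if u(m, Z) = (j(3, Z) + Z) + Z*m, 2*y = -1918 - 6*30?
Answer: 2801185/5648172 ≈ 0.49595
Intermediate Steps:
y = -1049 (y = (-1918 - 6*30)/2 = (-1918 - 180)/2 = (½)*(-2098) = -1049)
j(F, f) = -8 (j(F, f) = -8 - 3*0 = -8 + 0 = -8)
u(m, Z) = -8 + Z + Z*m (u(m, Z) = (-8 + Z) + Z*m = -8 + Z + Z*m)
y/((-1*3063)) + u(-56, 5)/(-1844) = -1049/((-1*3063)) + (-8 + 5 + 5*(-56))/(-1844) = -1049/(-3063) + (-8 + 5 - 280)*(-1/1844) = -1049*(-1/3063) - 283*(-1/1844) = 1049/3063 + 283/1844 = 2801185/5648172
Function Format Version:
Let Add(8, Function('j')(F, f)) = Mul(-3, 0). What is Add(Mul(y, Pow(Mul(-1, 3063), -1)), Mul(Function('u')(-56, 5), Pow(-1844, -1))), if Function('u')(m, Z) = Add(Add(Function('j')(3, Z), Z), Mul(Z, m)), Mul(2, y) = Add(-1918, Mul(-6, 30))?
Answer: Rational(2801185, 5648172) ≈ 0.49595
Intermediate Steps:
y = -1049 (y = Mul(Rational(1, 2), Add(-1918, Mul(-6, 30))) = Mul(Rational(1, 2), Add(-1918, -180)) = Mul(Rational(1, 2), -2098) = -1049)
Function('j')(F, f) = -8 (Function('j')(F, f) = Add(-8, Mul(-3, 0)) = Add(-8, 0) = -8)
Function('u')(m, Z) = Add(-8, Z, Mul(Z, m)) (Function('u')(m, Z) = Add(Add(-8, Z), Mul(Z, m)) = Add(-8, Z, Mul(Z, m)))
Add(Mul(y, Pow(Mul(-1, 3063), -1)), Mul(Function('u')(-56, 5), Pow(-1844, -1))) = Add(Mul(-1049, Pow(Mul(-1, 3063), -1)), Mul(Add(-8, 5, Mul(5, -56)), Pow(-1844, -1))) = Add(Mul(-1049, Pow(-3063, -1)), Mul(Add(-8, 5, -280), Rational(-1, 1844))) = Add(Mul(-1049, Rational(-1, 3063)), Mul(-283, Rational(-1, 1844))) = Add(Rational(1049, 3063), Rational(283, 1844)) = Rational(2801185, 5648172)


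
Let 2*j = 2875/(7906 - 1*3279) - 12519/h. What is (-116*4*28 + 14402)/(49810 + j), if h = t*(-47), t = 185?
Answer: 18908929550/667995225473 ≈ 0.028307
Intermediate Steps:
h = -8695 (h = 185*(-47) = -8695)
j = 41461769/40231765 (j = (2875/(7906 - 1*3279) - 12519/(-8695))/2 = (2875/(7906 - 3279) - 12519*(-1/8695))/2 = (2875/4627 + 12519/8695)/2 = (½)*(82923538/40231765) = 41461769/40231765 ≈ 1.0306)
(-116*4*28 + 14402)/(49810 + j) = (-116*4*28 + 14402)/(49810 + 41461769/40231765) = (-29*16*28 + 14402)/(2003985676419/40231765) = (-464*28 + 14402)*(40231765/2003985676419) = (-12992 + 14402)*(40231765/2003985676419) = 1410*(40231765/2003985676419) = 18908929550/667995225473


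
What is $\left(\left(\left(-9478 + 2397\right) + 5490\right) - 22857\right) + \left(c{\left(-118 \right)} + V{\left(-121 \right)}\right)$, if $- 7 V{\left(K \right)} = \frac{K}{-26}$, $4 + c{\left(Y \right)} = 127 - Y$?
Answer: $- \frac{4405795}{182} \approx -24208.0$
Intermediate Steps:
$c{\left(Y \right)} = 123 - Y$ ($c{\left(Y \right)} = -4 - \left(-127 + Y\right) = 123 - Y$)
$V{\left(K \right)} = \frac{K}{182}$ ($V{\left(K \right)} = - \frac{K \frac{1}{-26}}{7} = - \frac{K \left(- \frac{1}{26}\right)}{7} = - \frac{\left(- \frac{1}{26}\right) K}{7} = \frac{K}{182}$)
$\left(\left(\left(-9478 + 2397\right) + 5490\right) - 22857\right) + \left(c{\left(-118 \right)} + V{\left(-121 \right)}\right) = \left(\left(\left(-9478 + 2397\right) + 5490\right) - 22857\right) + \left(\left(123 - -118\right) + \frac{1}{182} \left(-121\right)\right) = \left(\left(-7081 + 5490\right) - 22857\right) + \left(\left(123 + 118\right) - \frac{121}{182}\right) = \left(-1591 - 22857\right) + \left(241 - \frac{121}{182}\right) = -24448 + \frac{43741}{182} = - \frac{4405795}{182}$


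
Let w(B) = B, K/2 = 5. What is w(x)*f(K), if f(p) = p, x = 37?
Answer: 370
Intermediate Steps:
K = 10 (K = 2*5 = 10)
w(x)*f(K) = 37*10 = 370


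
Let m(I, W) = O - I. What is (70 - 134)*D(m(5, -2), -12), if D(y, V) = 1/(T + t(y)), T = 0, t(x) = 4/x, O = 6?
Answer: -16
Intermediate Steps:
m(I, W) = 6 - I
D(y, V) = y/4 (D(y, V) = 1/(0 + 4/y) = 1/(4/y) = y/4)
(70 - 134)*D(m(5, -2), -12) = (70 - 134)*((6 - 1*5)/4) = -16*(6 - 5) = -16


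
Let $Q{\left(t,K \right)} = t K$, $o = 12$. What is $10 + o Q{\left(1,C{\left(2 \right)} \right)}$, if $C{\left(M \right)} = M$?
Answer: $34$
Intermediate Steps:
$Q{\left(t,K \right)} = K t$
$10 + o Q{\left(1,C{\left(2 \right)} \right)} = 10 + 12 \cdot 2 \cdot 1 = 10 + 12 \cdot 2 = 10 + 24 = 34$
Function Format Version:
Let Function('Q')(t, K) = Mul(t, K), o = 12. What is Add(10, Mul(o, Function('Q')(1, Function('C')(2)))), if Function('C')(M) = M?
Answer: 34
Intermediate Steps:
Function('Q')(t, K) = Mul(K, t)
Add(10, Mul(o, Function('Q')(1, Function('C')(2)))) = Add(10, Mul(12, Mul(2, 1))) = Add(10, Mul(12, 2)) = Add(10, 24) = 34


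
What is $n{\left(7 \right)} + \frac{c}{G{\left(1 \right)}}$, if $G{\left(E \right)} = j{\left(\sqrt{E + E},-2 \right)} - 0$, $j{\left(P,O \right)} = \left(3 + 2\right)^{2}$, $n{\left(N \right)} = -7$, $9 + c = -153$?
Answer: $- \frac{337}{25} \approx -13.48$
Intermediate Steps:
$c = -162$ ($c = -9 - 153 = -162$)
$j{\left(P,O \right)} = 25$ ($j{\left(P,O \right)} = 5^{2} = 25$)
$G{\left(E \right)} = 25$ ($G{\left(E \right)} = 25 - 0 = 25 + 0 = 25$)
$n{\left(7 \right)} + \frac{c}{G{\left(1 \right)}} = -7 - \frac{162}{25} = - \frac{337}{25}$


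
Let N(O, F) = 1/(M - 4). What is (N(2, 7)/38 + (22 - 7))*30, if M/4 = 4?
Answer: 34205/76 ≈ 450.07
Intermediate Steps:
M = 16 (M = 4*4 = 16)
N(O, F) = 1/12 (N(O, F) = 1/(16 - 4) = 1/12)
(N(2, 7)/38 + (22 - 7))*30 = ((1/12)/38 + (22 - 7))*30 = ((1/12)*(1/38) + 15)*30 = (1/456 + 15)*30 = (6841/456)*30 = 34205/76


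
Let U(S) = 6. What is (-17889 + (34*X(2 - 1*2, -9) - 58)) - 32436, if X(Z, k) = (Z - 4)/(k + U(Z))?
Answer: -151013/3 ≈ -50338.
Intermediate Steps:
X(Z, k) = (-4 + Z)/(6 + k) (X(Z, k) = (Z - 4)/(k + 6) = (-4 + Z)/(6 + k))
(-17889 + (34*X(2 - 1*2, -9) - 58)) - 32436 = (-17889 + (34*((-4 + (2 - 1*2))/(6 - 9)) - 58)) - 32436 = (-17889 + (34*((-4 + (2 - 2))/(-3)) - 58)) - 32436 = (-17889 + (34*(-(-4 + 0)/3) - 58)) - 32436 = (-17889 + (34*(-⅓*(-4)) - 58)) - 32436 = (-17889 + (34*(4/3) - 58)) - 32436 = (-17889 + (136/3 - 58)) - 32436 = (-17889 - 38/3) - 32436 = -53705/3 - 32436 = -151013/3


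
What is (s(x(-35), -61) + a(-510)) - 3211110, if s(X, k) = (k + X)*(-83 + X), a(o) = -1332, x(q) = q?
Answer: -3201114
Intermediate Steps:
s(X, k) = (-83 + X)*(X + k) (s(X, k) = (X + k)*(-83 + X) = (-83 + X)*(X + k))
(s(x(-35), -61) + a(-510)) - 3211110 = (((-35)**2 - 83*(-35) - 83*(-61) - 35*(-61)) - 1332) - 3211110 = ((1225 + 2905 + 5063 + 2135) - 1332) - 3211110 = (11328 - 1332) - 3211110 = 9996 - 3211110 = -3201114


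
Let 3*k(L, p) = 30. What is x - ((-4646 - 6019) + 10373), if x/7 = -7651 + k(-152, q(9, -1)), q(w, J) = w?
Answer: -53195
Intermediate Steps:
k(L, p) = 10 (k(L, p) = (⅓)*30 = 10)
x = -53487 (x = 7*(-7651 + 10) = 7*(-7641) = -53487)
x - ((-4646 - 6019) + 10373) = -53487 - ((-4646 - 6019) + 10373) = -53487 - (-10665 + 10373) = -53487 - 1*(-292) = -53487 + 292 = -53195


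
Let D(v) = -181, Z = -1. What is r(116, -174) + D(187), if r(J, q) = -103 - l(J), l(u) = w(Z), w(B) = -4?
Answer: -280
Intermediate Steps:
l(u) = -4
r(J, q) = -99 (r(J, q) = -103 - 1*(-4) = -103 + 4 = -99)
r(116, -174) + D(187) = -99 - 181 = -280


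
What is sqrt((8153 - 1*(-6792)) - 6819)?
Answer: sqrt(8126) ≈ 90.144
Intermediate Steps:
sqrt((8153 - 1*(-6792)) - 6819) = sqrt((8153 + 6792) - 6819) = sqrt(14945 - 6819) = sqrt(8126)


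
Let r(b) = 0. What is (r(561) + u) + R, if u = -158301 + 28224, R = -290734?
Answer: -420811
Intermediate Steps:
u = -130077
(r(561) + u) + R = (0 - 130077) - 290734 = -130077 - 290734 = -420811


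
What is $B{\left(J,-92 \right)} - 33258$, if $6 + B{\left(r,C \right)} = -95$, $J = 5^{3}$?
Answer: $-33359$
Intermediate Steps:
$J = 125$
$B{\left(r,C \right)} = -101$ ($B{\left(r,C \right)} = -6 - 95 = -101$)
$B{\left(J,-92 \right)} - 33258 = -101 - 33258 = -33359$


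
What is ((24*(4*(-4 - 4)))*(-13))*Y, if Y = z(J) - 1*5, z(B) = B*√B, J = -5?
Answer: -49920 - 49920*I*√5 ≈ -49920.0 - 1.1162e+5*I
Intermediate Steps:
z(B) = B^(3/2)
Y = -5 - 5*I*√5 (Y = (-5)^(3/2) - 1*5 = -5*I*√5 - 5 = -5 - 5*I*√5 ≈ -5.0 - 11.18*I)
((24*(4*(-4 - 4)))*(-13))*Y = ((24*(4*(-4 - 4)))*(-13))*(-5 - 5*I*√5) = ((24*(4*(-8)))*(-13))*(-5 - 5*I*√5) = ((24*(-32))*(-13))*(-5 - 5*I*√5) = (-768*(-13))*(-5 - 5*I*√5) = 9984*(-5 - 5*I*√5) = -49920 - 49920*I*√5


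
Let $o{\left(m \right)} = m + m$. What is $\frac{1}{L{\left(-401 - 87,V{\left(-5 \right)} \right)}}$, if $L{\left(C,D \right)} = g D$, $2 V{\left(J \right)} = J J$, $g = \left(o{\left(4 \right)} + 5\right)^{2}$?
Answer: $\frac{2}{4225} \approx 0.00047337$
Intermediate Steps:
$o{\left(m \right)} = 2 m$
$g = 169$ ($g = \left(2 \cdot 4 + 5\right)^{2} = \left(8 + 5\right)^{2} = 13^{2} = 169$)
$V{\left(J \right)} = \frac{J^{2}}{2}$ ($V{\left(J \right)} = \frac{J J}{2} = \frac{J^{2}}{2}$)
$L{\left(C,D \right)} = 169 D$
$\frac{1}{L{\left(-401 - 87,V{\left(-5 \right)} \right)}} = \frac{1}{169 \frac{\left(-5\right)^{2}}{2}} = \frac{1}{169 \cdot \frac{1}{2} \cdot 25} = \frac{1}{169 \cdot \frac{25}{2}} = \frac{1}{\frac{4225}{2}} = \frac{2}{4225}$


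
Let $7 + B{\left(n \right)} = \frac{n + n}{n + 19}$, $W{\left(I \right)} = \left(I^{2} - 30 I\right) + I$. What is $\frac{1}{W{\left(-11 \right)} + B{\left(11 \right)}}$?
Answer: $\frac{15}{6506} \approx 0.0023056$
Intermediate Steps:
$W{\left(I \right)} = I^{2} - 29 I$
$B{\left(n \right)} = -7 + \frac{2 n}{19 + n}$ ($B{\left(n \right)} = -7 + \frac{n + n}{n + 19} = -7 + \frac{2 n}{19 + n}$)
$\frac{1}{W{\left(-11 \right)} + B{\left(11 \right)}} = \frac{1}{- 11 \left(-29 - 11\right) + \frac{-133 - 55}{19 + 11}} = \frac{1}{\left(-11\right) \left(-40\right) + \frac{-133 - 55}{30}} = \frac{1}{440 + \frac{1}{30} \left(-188\right)} = \frac{1}{440 - \frac{94}{15}} = \frac{1}{\frac{6506}{15}} = \frac{15}{6506}$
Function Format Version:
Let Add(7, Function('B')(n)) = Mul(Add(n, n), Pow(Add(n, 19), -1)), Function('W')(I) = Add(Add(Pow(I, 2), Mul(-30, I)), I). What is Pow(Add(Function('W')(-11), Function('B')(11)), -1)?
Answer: Rational(15, 6506) ≈ 0.0023056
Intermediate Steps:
Function('W')(I) = Add(Pow(I, 2), Mul(-29, I))
Function('B')(n) = Add(-7, Mul(2, n, Pow(Add(19, n), -1))) (Function('B')(n) = Add(-7, Mul(Add(n, n), Pow(Add(n, 19), -1))) = Add(-7, Mul(Mul(2, n), Pow(Add(19, n), -1))) = Add(-7, Mul(2, n, Pow(Add(19, n), -1))))
Pow(Add(Function('W')(-11), Function('B')(11)), -1) = Pow(Add(Mul(-11, Add(-29, -11)), Mul(Pow(Add(19, 11), -1), Add(-133, Mul(-5, 11)))), -1) = Pow(Add(Mul(-11, -40), Mul(Pow(30, -1), Add(-133, -55))), -1) = Pow(Add(440, Mul(Rational(1, 30), -188)), -1) = Pow(Add(440, Rational(-94, 15)), -1) = Pow(Rational(6506, 15), -1) = Rational(15, 6506)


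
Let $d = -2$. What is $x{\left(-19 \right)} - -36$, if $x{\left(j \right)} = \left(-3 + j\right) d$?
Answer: $80$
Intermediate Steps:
$x{\left(j \right)} = 6 - 2 j$ ($x{\left(j \right)} = \left(-3 + j\right) \left(-2\right) = 6 - 2 j$)
$x{\left(-19 \right)} - -36 = \left(6 - -38\right) - -36 = \left(6 + 38\right) + 36 = 44 + 36 = 80$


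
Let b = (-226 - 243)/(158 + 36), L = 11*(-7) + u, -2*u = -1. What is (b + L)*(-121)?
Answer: 926255/97 ≈ 9549.0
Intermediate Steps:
u = 1/2 (u = -1/2*(-1) = 1/2 ≈ 0.50000)
L = -153/2 (L = 11*(-7) + 1/2 = -77 + 1/2 = -153/2 ≈ -76.500)
b = -469/194 ≈ -2.4175
(b + L)*(-121) = (-469/194 - 153/2)*(-121) = -7655/97*(-121) = 926255/97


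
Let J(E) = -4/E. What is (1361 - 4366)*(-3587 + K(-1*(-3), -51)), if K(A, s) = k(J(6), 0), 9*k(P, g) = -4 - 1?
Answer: 97025440/9 ≈ 1.0781e+7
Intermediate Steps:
k(P, g) = -5/9 (k(P, g) = (-4 - 1)/9 = (⅑)*(-5) = -5/9)
K(A, s) = -5/9
(1361 - 4366)*(-3587 + K(-1*(-3), -51)) = (1361 - 4366)*(-3587 - 5/9) = -3005*(-32288/9) = 97025440/9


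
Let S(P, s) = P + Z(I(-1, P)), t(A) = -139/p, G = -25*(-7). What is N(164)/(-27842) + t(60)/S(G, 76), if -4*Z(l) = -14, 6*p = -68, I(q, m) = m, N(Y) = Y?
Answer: 1769133/28162183 ≈ 0.062819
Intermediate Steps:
p = -34/3 (p = (⅙)*(-68) = -34/3 ≈ -11.333)
G = 175
Z(l) = 7/2 (Z(l) = -¼*(-14) = 7/2)
t(A) = 417/34 (t(A) = -139/(-34/3) = -139*(-3/34) = 417/34)
S(P, s) = 7/2 + P (S(P, s) = P + 7/2 = 7/2 + P)
N(164)/(-27842) + t(60)/S(G, 76) = 164/(-27842) + 417/(34*(7/2 + 175)) = 164*(-1/27842) + 417/(34*(357/2)) = -82/13921 + (417/34)*(2/357) = -82/13921 + 139/2023 = 1769133/28162183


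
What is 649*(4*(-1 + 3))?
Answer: 5192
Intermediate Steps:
649*(4*(-1 + 3)) = 649*(4*2) = 649*8 = 5192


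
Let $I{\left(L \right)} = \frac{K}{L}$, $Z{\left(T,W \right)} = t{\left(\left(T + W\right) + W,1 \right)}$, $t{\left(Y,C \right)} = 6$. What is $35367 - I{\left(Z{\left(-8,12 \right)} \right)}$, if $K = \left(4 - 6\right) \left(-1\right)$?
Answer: $\frac{106100}{3} \approx 35367.0$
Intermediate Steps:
$Z{\left(T,W \right)} = 6$
$K = 2$ ($K = \left(-2\right) \left(-1\right) = 2$)
$I{\left(L \right)} = \frac{2}{L}$
$35367 - I{\left(Z{\left(-8,12 \right)} \right)} = 35367 - \frac{2}{6} = 35367 - 2 \cdot \frac{1}{6} = 35367 - \frac{1}{3} = \frac{106100}{3}$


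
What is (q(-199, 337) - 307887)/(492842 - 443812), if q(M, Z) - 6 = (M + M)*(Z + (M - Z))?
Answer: -228679/49030 ≈ -4.6641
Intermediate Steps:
q(M, Z) = 6 + 2*M² (q(M, Z) = 6 + (M + M)*(Z + (M - Z)) = 6 + (2*M)*M = 6 + 2*M²)
(q(-199, 337) - 307887)/(492842 - 443812) = ((6 + 2*(-199)²) - 307887)/(492842 - 443812) = ((6 + 2*39601) - 307887)/49030 = ((6 + 79202) - 307887)*(1/49030) = (79208 - 307887)*(1/49030) = -228679*1/49030 = -228679/49030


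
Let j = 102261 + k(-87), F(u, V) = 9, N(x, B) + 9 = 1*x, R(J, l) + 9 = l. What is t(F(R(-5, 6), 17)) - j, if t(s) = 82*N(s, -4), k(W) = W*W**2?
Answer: 556242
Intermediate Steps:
R(J, l) = -9 + l
N(x, B) = -9 + x (N(x, B) = -9 + 1*x = -9 + x)
k(W) = W**3
t(s) = -738 + 82*s (t(s) = 82*(-9 + s) = -738 + 82*s)
j = -556242 (j = 102261 + (-87)**3 = 102261 - 658503 = -556242)
t(F(R(-5, 6), 17)) - j = (-738 + 82*9) - 1*(-556242) = (-738 + 738) + 556242 = 0 + 556242 = 556242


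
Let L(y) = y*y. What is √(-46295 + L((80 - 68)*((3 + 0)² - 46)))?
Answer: √150841 ≈ 388.38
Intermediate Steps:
L(y) = y²
√(-46295 + L((80 - 68)*((3 + 0)² - 46))) = √(-46295 + ((80 - 68)*((3 + 0)² - 46))²) = √(-46295 + (12*(3² - 46))²) = √(-46295 + (12*(9 - 46))²) = √(-46295 + (12*(-37))²) = √(-46295 + (-444)²) = √(-46295 + 197136) = √150841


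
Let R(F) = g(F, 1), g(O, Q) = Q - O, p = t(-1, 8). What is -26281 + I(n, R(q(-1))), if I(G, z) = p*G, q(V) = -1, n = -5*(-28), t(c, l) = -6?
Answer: -27121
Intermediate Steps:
n = 140
p = -6
R(F) = 1 - F
I(G, z) = -6*G
-26281 + I(n, R(q(-1))) = -26281 - 6*140 = -26281 - 840 = -27121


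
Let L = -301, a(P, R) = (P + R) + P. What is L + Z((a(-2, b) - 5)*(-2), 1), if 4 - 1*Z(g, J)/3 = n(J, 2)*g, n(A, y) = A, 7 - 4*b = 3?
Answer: -337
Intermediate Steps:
b = 1 (b = 7/4 - ¼*3 = 7/4 - ¾ = 1)
a(P, R) = R + 2*P
Z(g, J) = 12 - 3*J*g
L + Z((a(-2, b) - 5)*(-2), 1) = -301 + (12 - 3*1*((1 + 2*(-2)) - 5)*(-2)) = -301 + (12 - 3*1*((1 - 4) - 5)*(-2)) = -301 + (12 - 3*1*(-3 - 5)*(-2)) = -301 + (12 - 3*1*(-8*(-2))) = -301 + (12 - 3*1*16) = -301 + (12 - 48) = -301 - 36 = -337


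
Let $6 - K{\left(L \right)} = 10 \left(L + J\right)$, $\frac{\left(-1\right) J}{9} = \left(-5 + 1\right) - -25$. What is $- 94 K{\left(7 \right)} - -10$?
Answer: $-171634$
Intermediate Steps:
$J = -189$ ($J = - 9 \left(\left(-5 + 1\right) - -25\right) = - 9 \left(-4 + 25\right) = \left(-9\right) 21 = -189$)
$K{\left(L \right)} = 1896 - 10 L$ ($K{\left(L \right)} = 6 - 10 \left(L - 189\right) = 6 - 10 \left(-189 + L\right) = 6 - \left(-1890 + 10 L\right) = 1896 - 10 L$)
$- 94 K{\left(7 \right)} - -10 = - 94 \left(1896 - 70\right) - -10 = - 94 \left(1896 - 70\right) + 10 = \left(-94\right) 1826 + 10 = -171644 + 10 = -171634$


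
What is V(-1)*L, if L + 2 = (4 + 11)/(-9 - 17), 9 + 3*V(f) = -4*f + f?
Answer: 67/13 ≈ 5.1538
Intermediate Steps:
V(f) = -3 - f (V(f) = -3 + (-4*f + f)/3 = -3 + (-3*f)/3 = -3 - f)
L = -67/26 (L = -2 + (4 + 11)/(-9 - 17) = -2 + 15/(-26) = -2 + 15*(-1/26) = -2 - 15/26 = -67/26 ≈ -2.5769)
V(-1)*L = (-3 - 1*(-1))*(-67/26) = (-3 + 1)*(-67/26) = -2*(-67/26) = 67/13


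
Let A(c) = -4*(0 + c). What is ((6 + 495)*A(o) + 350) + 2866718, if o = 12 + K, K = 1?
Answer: 2841016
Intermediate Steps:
o = 13 (o = 12 + 1 = 13)
A(c) = -4*c
((6 + 495)*A(o) + 350) + 2866718 = ((6 + 495)*(-4*13) + 350) + 2866718 = (501*(-52) + 350) + 2866718 = (-26052 + 350) + 2866718 = -25702 + 2866718 = 2841016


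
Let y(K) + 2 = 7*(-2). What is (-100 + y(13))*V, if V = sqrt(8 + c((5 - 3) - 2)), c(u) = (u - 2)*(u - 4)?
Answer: -464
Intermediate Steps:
y(K) = -16 (y(K) = -2 + 7*(-2) = -2 - 14 = -16)
c(u) = (-4 + u)*(-2 + u) (c(u) = (-2 + u)*(-4 + u) = (-4 + u)*(-2 + u))
V = 4 (V = sqrt(8 + (8 + ((5 - 3) - 2)**2 - 6*((5 - 3) - 2))) = sqrt(8 + (8 + (2 - 2)**2 - 6*(2 - 2))) = sqrt(8 + (8 + 0**2 - 6*0)) = sqrt(8 + (8 + 0 + 0)) = sqrt(8 + 8) = sqrt(16) = 4)
(-100 + y(13))*V = (-100 - 16)*4 = -116*4 = -464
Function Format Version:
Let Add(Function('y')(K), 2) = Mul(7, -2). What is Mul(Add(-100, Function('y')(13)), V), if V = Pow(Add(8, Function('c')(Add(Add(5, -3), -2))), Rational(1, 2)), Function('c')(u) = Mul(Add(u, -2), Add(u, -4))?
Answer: -464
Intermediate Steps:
Function('y')(K) = -16 (Function('y')(K) = Add(-2, Mul(7, -2)) = Add(-2, -14) = -16)
Function('c')(u) = Mul(Add(-4, u), Add(-2, u)) (Function('c')(u) = Mul(Add(-2, u), Add(-4, u)) = Mul(Add(-4, u), Add(-2, u)))
V = 4 (V = Pow(Add(8, Add(8, Pow(Add(Add(5, -3), -2), 2), Mul(-6, Add(Add(5, -3), -2)))), Rational(1, 2)) = Pow(Add(8, Add(8, Pow(Add(2, -2), 2), Mul(-6, Add(2, -2)))), Rational(1, 2)) = Pow(Add(8, Add(8, Pow(0, 2), Mul(-6, 0))), Rational(1, 2)) = Pow(Add(8, Add(8, 0, 0)), Rational(1, 2)) = Pow(Add(8, 8), Rational(1, 2)) = Pow(16, Rational(1, 2)) = 4)
Mul(Add(-100, Function('y')(13)), V) = Mul(Add(-100, -16), 4) = Mul(-116, 4) = -464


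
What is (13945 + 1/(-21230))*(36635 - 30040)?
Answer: 390493048331/4246 ≈ 9.1967e+7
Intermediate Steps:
(13945 + 1/(-21230))*(36635 - 30040) = (13945 - 1/21230)*6595 = (296052349/21230)*6595 = 390493048331/4246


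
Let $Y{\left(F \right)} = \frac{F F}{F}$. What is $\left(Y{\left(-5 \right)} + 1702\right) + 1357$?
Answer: $3054$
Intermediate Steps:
$Y{\left(F \right)} = F$ ($Y{\left(F \right)} = \frac{F^{2}}{F} = F$)
$\left(Y{\left(-5 \right)} + 1702\right) + 1357 = \left(-5 + 1702\right) + 1357 = 1697 + 1357 = 3054$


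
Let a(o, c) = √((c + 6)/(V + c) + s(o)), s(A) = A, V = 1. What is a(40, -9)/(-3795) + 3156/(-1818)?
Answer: -526/303 - √646/15180 ≈ -1.7376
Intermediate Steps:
a(o, c) = √(o + (6 + c)/(1 + c)) (a(o, c) = √((c + 6)/(1 + c) + o) = √((6 + c)/(1 + c) + o) = √(o + (6 + c)/(1 + c)))
a(40, -9)/(-3795) + 3156/(-1818) = √((6 - 9 + 40*(1 - 9))/(1 - 9))/(-3795) + 3156/(-1818) = √((6 - 9 + 40*(-8))/(-8))*(-1/3795) + 3156*(-1/1818) = √(-(6 - 9 - 320)/8)*(-1/3795) - 526/303 = √(-⅛*(-323))*(-1/3795) - 526/303 = √(323/8)*(-1/3795) - 526/303 = (√646/4)*(-1/3795) - 526/303 = -√646/15180 - 526/303 = -526/303 - √646/15180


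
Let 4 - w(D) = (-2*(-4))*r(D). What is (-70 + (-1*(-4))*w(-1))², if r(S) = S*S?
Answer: 7396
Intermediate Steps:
r(S) = S²
w(D) = 4 - 8*D² (w(D) = 4 - (-2*(-4))*D² = 4 - 8*D²)
(-70 + (-1*(-4))*w(-1))² = (-70 + (-1*(-4))*(4 - 8*(-1)²))² = (-70 + 4*(4 - 8*1))² = (-70 + 4*(4 - 8))² = (-70 + 4*(-4))² = (-70 - 16)² = (-86)² = 7396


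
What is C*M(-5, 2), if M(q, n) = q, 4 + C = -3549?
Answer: 17765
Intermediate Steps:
C = -3553 (C = -4 - 3549 = -3553)
C*M(-5, 2) = -3553*(-5) = 17765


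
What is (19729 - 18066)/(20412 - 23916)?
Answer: -1663/3504 ≈ -0.47460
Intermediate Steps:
(19729 - 18066)/(20412 - 23916) = 1663/(-3504) = 1663*(-1/3504) = -1663/3504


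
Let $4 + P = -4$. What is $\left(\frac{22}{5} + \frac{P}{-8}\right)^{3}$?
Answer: $\frac{19683}{125} \approx 157.46$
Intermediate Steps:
$P = -8$ ($P = -4 - 4 = -8$)
$\left(\frac{22}{5} + \frac{P}{-8}\right)^{3} = \left(\frac{22}{5} - \frac{8}{-8}\right)^{3} = \left(22 \cdot \frac{1}{5} - -1\right)^{3} = \left(\frac{22}{5} + 1\right)^{3} = \left(\frac{27}{5}\right)^{3} = \frac{19683}{125}$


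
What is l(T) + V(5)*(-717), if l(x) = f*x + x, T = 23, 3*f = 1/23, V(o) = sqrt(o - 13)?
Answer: 70/3 - 1434*I*sqrt(2) ≈ 23.333 - 2028.0*I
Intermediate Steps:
V(o) = sqrt(-13 + o)
f = 1/69 (f = (1/3)/23 = (1/3)*(1/23) = 1/69 ≈ 0.014493)
l(x) = 70*x/69 (l(x) = x/69 + x = 70*x/69)
l(T) + V(5)*(-717) = (70/69)*23 + sqrt(-13 + 5)*(-717) = 70/3 + sqrt(-8)*(-717) = 70/3 + (2*I*sqrt(2))*(-717) = 70/3 - 1434*I*sqrt(2)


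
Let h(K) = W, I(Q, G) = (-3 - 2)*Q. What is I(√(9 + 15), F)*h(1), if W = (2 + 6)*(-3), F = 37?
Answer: 240*√6 ≈ 587.88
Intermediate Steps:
W = -24 (W = 8*(-3) = -24)
I(Q, G) = -5*Q
h(K) = -24
I(√(9 + 15), F)*h(1) = -5*√(9 + 15)*(-24) = -10*√6*(-24) = 240*√6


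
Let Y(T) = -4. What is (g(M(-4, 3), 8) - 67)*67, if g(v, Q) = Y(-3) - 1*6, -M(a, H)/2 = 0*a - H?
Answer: -5159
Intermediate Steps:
M(a, H) = 2*H (M(a, H) = -2*(0*a - H) = -2*(0 - H) = -(-2)*H = 2*H)
g(v, Q) = -10 (g(v, Q) = -4 - 1*6 = -4 - 6 = -10)
(g(M(-4, 3), 8) - 67)*67 = (-10 - 67)*67 = -77*67 = -5159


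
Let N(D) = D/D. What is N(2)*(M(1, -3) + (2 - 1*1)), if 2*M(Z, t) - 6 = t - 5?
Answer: 0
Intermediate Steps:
M(Z, t) = ½ + t/2 (M(Z, t) = 3 + (t - 5)/2 = 3 + (-5 + t)/2 = 3 + (-5/2 + t/2) = ½ + t/2)
N(D) = 1
N(2)*(M(1, -3) + (2 - 1*1)) = 1*((½ + (½)*(-3)) + (2 - 1*1)) = 1*((½ - 3/2) + (2 - 1)) = 1*(-1 + 1) = 1*0 = 0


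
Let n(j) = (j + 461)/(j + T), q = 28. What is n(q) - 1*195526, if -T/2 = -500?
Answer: -201000239/1028 ≈ -1.9553e+5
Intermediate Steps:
T = 1000 (T = -2*(-500) = 1000)
n(j) = (461 + j)/(1000 + j) (n(j) = (j + 461)/(j + 1000) = (461 + j)/(1000 + j))
n(q) - 1*195526 = (461 + 28)/(1000 + 28) - 1*195526 = 489/1028 - 195526 = -201000239/1028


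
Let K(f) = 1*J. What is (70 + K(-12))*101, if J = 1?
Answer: 7171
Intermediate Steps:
K(f) = 1 (K(f) = 1*1 = 1)
(70 + K(-12))*101 = (70 + 1)*101 = 71*101 = 7171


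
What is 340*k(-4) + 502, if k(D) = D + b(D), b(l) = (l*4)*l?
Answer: 20902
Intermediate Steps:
b(l) = 4*l² (b(l) = (4*l)*l = 4*l²)
k(D) = D + 4*D²
340*k(-4) + 502 = 340*(-4*(1 + 4*(-4))) + 502 = 340*(-4*(1 - 16)) + 502 = 340*(-4*(-15)) + 502 = 340*60 + 502 = 20400 + 502 = 20902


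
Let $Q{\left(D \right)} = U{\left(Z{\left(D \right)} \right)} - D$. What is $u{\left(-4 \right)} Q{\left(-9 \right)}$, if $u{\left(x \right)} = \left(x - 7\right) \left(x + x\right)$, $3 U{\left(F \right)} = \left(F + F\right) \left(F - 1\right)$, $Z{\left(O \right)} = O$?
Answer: $6072$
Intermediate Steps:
$U{\left(F \right)} = \frac{2 F \left(-1 + F\right)}{3}$ ($U{\left(F \right)} = \frac{\left(F + F\right) \left(F - 1\right)}{3} = \frac{2 F \left(-1 + F\right)}{3}$)
$u{\left(x \right)} = 2 x \left(-7 + x\right)$ ($u{\left(x \right)} = \left(-7 + x\right) 2 x = 2 x \left(-7 + x\right)$)
$Q{\left(D \right)} = - D + \frac{2 D \left(-1 + D\right)}{3}$ ($Q{\left(D \right)} = \frac{2 D \left(-1 + D\right)}{3} - D = - D + \frac{2 D \left(-1 + D\right)}{3}$)
$u{\left(-4 \right)} Q{\left(-9 \right)} = 2 \left(-4\right) \left(-7 - 4\right) \frac{1}{3} \left(-9\right) \left(-5 + 2 \left(-9\right)\right) = 2 \left(-4\right) \left(-11\right) \frac{1}{3} \left(-9\right) \left(-5 - 18\right) = 88 \cdot \frac{1}{3} \left(-9\right) \left(-23\right) = 88 \cdot 69 = 6072$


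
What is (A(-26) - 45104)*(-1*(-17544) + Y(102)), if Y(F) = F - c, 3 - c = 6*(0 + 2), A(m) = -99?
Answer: -798058965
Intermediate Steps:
c = -9 (c = 3 - 6*(0 + 2) = 3 - 6*2 = 3 - 1*12 = 3 - 12 = -9)
Y(F) = 9 + F (Y(F) = F - 1*(-9) = F + 9 = 9 + F)
(A(-26) - 45104)*(-1*(-17544) + Y(102)) = (-99 - 45104)*(-1*(-17544) + (9 + 102)) = -45203*(17544 + 111) = -45203*17655 = -798058965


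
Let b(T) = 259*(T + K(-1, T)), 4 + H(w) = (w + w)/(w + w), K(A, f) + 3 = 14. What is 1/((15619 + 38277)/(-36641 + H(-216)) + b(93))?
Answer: 9161/246747222 ≈ 3.7127e-5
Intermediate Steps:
K(A, f) = 11 (K(A, f) = -3 + 14 = 11)
H(w) = -3 (H(w) = -4 + (w + w)/(w + w) = -4 + (2*w)/((2*w)) = -4 + (2*w)*(1/(2*w)) = -4 + 1 = -3)
b(T) = 2849 + 259*T (b(T) = 259*(T + 11) = 259*(11 + T) = 2849 + 259*T)
1/((15619 + 38277)/(-36641 + H(-216)) + b(93)) = 1/((15619 + 38277)/(-36641 - 3) + (2849 + 259*93)) = 1/(53896/(-36644) + (2849 + 24087)) = 1/(53896*(-1/36644) + 26936) = 1/(-13474/9161 + 26936) = 1/(246747222/9161) = 9161/246747222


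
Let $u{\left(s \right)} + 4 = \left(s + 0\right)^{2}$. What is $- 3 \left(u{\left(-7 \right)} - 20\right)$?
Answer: $-75$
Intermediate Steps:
$u{\left(s \right)} = -4 + s^{2}$ ($u{\left(s \right)} = -4 + \left(s + 0\right)^{2} = -4 + s^{2}$)
$- 3 \left(u{\left(-7 \right)} - 20\right) = - 3 \left(\left(-4 + \left(-7\right)^{2}\right) - 20\right) = - 3 \left(\left(-4 + 49\right) - 20\right) = - 3 \left(45 - 20\right) = \left(-3\right) 25 = -75$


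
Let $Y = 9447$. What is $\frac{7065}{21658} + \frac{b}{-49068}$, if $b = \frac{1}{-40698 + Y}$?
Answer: $\frac{5416820531039}{16605449232372} \approx 0.32621$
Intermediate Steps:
$b = - \frac{1}{31251}$ ($b = \frac{1}{-40698 + 9447} = \frac{1}{-31251} = - \frac{1}{31251} \approx -3.1999 \cdot 10^{-5}$)
$\frac{7065}{21658} + \frac{b}{-49068} = \frac{7065}{21658} - \frac{1}{31251 \left(-49068\right)} = 7065 \cdot \frac{1}{21658} - - \frac{1}{1533424068} = \frac{7065}{21658} + \frac{1}{1533424068} = \frac{5416820531039}{16605449232372}$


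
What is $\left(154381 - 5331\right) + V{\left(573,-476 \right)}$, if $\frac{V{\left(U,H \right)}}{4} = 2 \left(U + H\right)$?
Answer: $149826$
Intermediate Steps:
$V{\left(U,H \right)} = 8 H + 8 U$ ($V{\left(U,H \right)} = 4 \cdot 2 \left(U + H\right) = 4 \cdot 2 \left(H + U\right) = 4 \left(2 H + 2 U\right) = 8 H + 8 U$)
$\left(154381 - 5331\right) + V{\left(573,-476 \right)} = \left(154381 - 5331\right) + \left(8 \left(-476\right) + 8 \cdot 573\right) = 149050 + \left(-3808 + 4584\right) = 149050 + 776 = 149826$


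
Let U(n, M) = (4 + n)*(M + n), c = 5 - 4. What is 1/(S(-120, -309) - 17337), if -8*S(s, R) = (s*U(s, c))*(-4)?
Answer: -1/845577 ≈ -1.1826e-6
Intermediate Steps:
c = 1
S(s, R) = s*(4 + s² + 5*s)/2 (S(s, R) = -s*(s² + 4*1 + 4*s + 1*s)*(-4)/8 = -s*(s² + 4 + 4*s + s)*(-4)/8 = -s*(4 + s² + 5*s)*(-4)/8 = -(-1)*s*(4 + s² + 5*s)/2 = s*(4 + s² + 5*s)/2)
1/(S(-120, -309) - 17337) = 1/((½)*(-120)*(4 + (-120)² + 5*(-120)) - 17337) = 1/((½)*(-120)*(4 + 14400 - 600) - 17337) = 1/((½)*(-120)*13804 - 17337) = 1/(-828240 - 17337) = 1/(-845577) = -1/845577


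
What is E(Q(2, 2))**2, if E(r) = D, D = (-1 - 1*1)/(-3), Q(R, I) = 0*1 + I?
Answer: 4/9 ≈ 0.44444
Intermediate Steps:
Q(R, I) = I (Q(R, I) = 0 + I = I)
D = 2/3 (D = (-1 - 1)*(-1/3) = -2*(-1/3) = 2/3 ≈ 0.66667)
E(r) = 2/3
E(Q(2, 2))**2 = (2/3)**2 = 4/9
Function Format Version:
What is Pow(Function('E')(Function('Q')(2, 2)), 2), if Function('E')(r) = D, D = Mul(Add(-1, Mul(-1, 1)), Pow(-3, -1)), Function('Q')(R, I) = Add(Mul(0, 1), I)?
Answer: Rational(4, 9) ≈ 0.44444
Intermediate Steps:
Function('Q')(R, I) = I (Function('Q')(R, I) = Add(0, I) = I)
D = Rational(2, 3) (D = Mul(Add(-1, -1), Rational(-1, 3)) = Mul(-2, Rational(-1, 3)) = Rational(2, 3) ≈ 0.66667)
Function('E')(r) = Rational(2, 3)
Pow(Function('E')(Function('Q')(2, 2)), 2) = Pow(Rational(2, 3), 2) = Rational(4, 9)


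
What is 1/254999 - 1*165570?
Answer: -42220184429/254999 ≈ -1.6557e+5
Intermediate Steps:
1/254999 - 1*165570 = 1/254999 - 165570 = -42220184429/254999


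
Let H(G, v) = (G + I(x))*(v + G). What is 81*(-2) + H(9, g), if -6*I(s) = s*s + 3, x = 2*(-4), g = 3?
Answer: -188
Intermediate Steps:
x = -8
I(s) = -½ - s²/6 (I(s) = -(s*s + 3)/6 = -(s² + 3)/6 = -(3 + s²)/6 = -½ - s²/6)
H(G, v) = (-67/6 + G)*(G + v) (H(G, v) = (G + (-½ - ⅙*(-8)²))*(v + G) = (G + (-½ - ⅙*64))*(G + v) = (G + (-½ - 32/3))*(G + v) = (G - 67/6)*(G + v) = (-67/6 + G)*(G + v))
81*(-2) + H(9, g) = 81*(-2) + (9² - 67/6*9 - 67/6*3 + 9*3) = -162 + (81 - 201/2 - 67/2 + 27) = -162 - 26 = -188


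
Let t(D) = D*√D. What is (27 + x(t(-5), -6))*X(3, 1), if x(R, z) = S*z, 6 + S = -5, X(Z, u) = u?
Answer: 93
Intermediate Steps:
S = -11 (S = -6 - 5 = -11)
t(D) = D^(3/2)
x(R, z) = -11*z
(27 + x(t(-5), -6))*X(3, 1) = (27 - 11*(-6))*1 = (27 + 66)*1 = 93*1 = 93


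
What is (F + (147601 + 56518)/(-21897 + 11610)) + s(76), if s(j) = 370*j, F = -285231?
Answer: -2645104976/10287 ≈ -2.5713e+5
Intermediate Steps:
(F + (147601 + 56518)/(-21897 + 11610)) + s(76) = (-285231 + (147601 + 56518)/(-21897 + 11610)) + 370*76 = (-285231 + 204119/(-10287)) + 28120 = (-285231 + 204119*(-1/10287)) + 28120 = (-285231 - 204119/10287) + 28120 = -2934375416/10287 + 28120 = -2645104976/10287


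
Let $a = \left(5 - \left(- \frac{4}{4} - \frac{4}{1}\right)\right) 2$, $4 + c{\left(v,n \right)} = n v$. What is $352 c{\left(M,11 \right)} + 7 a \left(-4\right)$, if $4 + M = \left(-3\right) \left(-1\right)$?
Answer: $-5840$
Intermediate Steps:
$M = -1$ ($M = -4 - -3 = -4 + 3 = -1$)
$c{\left(v,n \right)} = -4 + n v$
$a = 20$ ($a = \left(5 - \left(\left(-4\right) \frac{1}{4} - 4\right)\right) 2 = \left(5 - \left(-1 - 4\right)\right) 2 = \left(5 - -5\right) 2 = \left(5 + 5\right) 2 = 10 \cdot 2 = 20$)
$352 c{\left(M,11 \right)} + 7 a \left(-4\right) = 352 \left(-4 + 11 \left(-1\right)\right) + 7 \cdot 20 \left(-4\right) = 352 \left(-4 - 11\right) + 140 \left(-4\right) = 352 \left(-15\right) - 560 = -5280 - 560 = -5840$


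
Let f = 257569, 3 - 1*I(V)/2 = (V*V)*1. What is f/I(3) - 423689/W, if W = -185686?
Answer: -23910936533/1114116 ≈ -21462.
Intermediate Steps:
I(V) = 6 - 2*V² (I(V) = 6 - 2*V*V = 6 - 2*V²)
f/I(3) - 423689/W = 257569/(6 - 2*3²) - 423689/(-185686) = 257569/(6 - 2*9) - 423689*(-1/185686) = 257569/(6 - 18) + 423689/185686 = 257569/(-12) + 423689/185686 = 257569*(-1/12) + 423689/185686 = -257569/12 + 423689/185686 = -23910936533/1114116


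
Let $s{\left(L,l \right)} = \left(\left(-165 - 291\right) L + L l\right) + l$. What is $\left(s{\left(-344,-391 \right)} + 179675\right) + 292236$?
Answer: $762888$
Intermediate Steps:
$s{\left(L,l \right)} = l - 456 L + L l$ ($s{\left(L,l \right)} = \left(- 456 L + L l\right) + l = l - 456 L + L l$)
$\left(s{\left(-344,-391 \right)} + 179675\right) + 292236 = \left(\left(-391 - -156864 - -134504\right) + 179675\right) + 292236 = \left(\left(-391 + 156864 + 134504\right) + 179675\right) + 292236 = \left(290977 + 179675\right) + 292236 = 470652 + 292236 = 762888$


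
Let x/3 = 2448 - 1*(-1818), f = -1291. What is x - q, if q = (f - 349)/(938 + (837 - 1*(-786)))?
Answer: 32777318/2561 ≈ 12799.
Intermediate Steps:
x = 12798 (x = 3*(2448 - 1*(-1818)) = 3*(2448 + 1818) = 3*4266 = 12798)
q = -1640/2561 (q = (-1291 - 349)/(938 + (837 - 1*(-786))) = -1640/(938 + (837 + 786)) = -1640/(938 + 1623) = -1640/2561 ≈ -0.64038)
x - q = 12798 - 1*(-1640/2561) = 12798 + 1640/2561 = 32777318/2561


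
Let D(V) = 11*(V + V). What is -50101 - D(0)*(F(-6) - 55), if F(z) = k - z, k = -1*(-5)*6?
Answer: -50101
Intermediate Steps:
k = 30 (k = 5*6 = 30)
D(V) = 22*V (D(V) = 11*(2*V) = 22*V)
F(z) = 30 - z
-50101 - D(0)*(F(-6) - 55) = -50101 - 22*0*((30 - 1*(-6)) - 55) = -50101 - 0*((30 + 6) - 55) = -50101 - 0*(36 - 55) = -50101 - 0*(-19) = -50101 - 1*0 = -50101 + 0 = -50101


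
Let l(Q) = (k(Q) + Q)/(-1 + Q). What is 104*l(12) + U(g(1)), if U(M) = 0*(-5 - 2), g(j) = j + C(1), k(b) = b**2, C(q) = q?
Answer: 16224/11 ≈ 1474.9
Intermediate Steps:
g(j) = 1 + j (g(j) = j + 1 = 1 + j)
l(Q) = (Q + Q**2)/(-1 + Q) (l(Q) = (Q**2 + Q)/(-1 + Q) = (Q + Q**2)/(-1 + Q))
U(M) = 0 (U(M) = 0*(-7) = 0)
104*l(12) + U(g(1)) = 104*(12*(1 + 12)/(-1 + 12)) + 0 = 104*(12*13/11) + 0 = 104*(12*(1/11)*13) + 0 = 104*(156/11) + 0 = 16224/11 + 0 = 16224/11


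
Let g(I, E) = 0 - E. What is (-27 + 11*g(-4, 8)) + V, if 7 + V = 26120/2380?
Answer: -13212/119 ≈ -111.03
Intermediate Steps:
g(I, E) = -E
V = 473/119 (V = -7 + 26120/2380 = -7 + 26120*(1/2380) = -7 + 1306/119 = 473/119 ≈ 3.9748)
(-27 + 11*g(-4, 8)) + V = (-27 + 11*(-1*8)) + 473/119 = (-27 + 11*(-8)) + 473/119 = (-27 - 88) + 473/119 = -115 + 473/119 = -13212/119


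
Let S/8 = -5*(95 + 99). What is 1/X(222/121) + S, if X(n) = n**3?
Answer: -84900760919/10941048 ≈ -7759.8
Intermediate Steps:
S = -7760 (S = 8*(-5*(95 + 99)) = 8*(-5*194) = 8*(-970) = -7760)
1/X(222/121) + S = 1/((222/121)**3) - 7760 = 1/(10941048/1771561) - 7760 = 1771561/10941048 - 7760 = -84900760919/10941048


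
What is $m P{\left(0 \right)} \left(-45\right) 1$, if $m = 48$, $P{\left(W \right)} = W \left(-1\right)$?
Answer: $0$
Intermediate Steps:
$P{\left(W \right)} = - W$
$m P{\left(0 \right)} \left(-45\right) 1 = 48 \left(-1\right) 0 \left(-45\right) 1 = 48 \cdot 0 \left(-45\right) 1 = 48 \cdot 0 \cdot 1 = 48 \cdot 0 = 0$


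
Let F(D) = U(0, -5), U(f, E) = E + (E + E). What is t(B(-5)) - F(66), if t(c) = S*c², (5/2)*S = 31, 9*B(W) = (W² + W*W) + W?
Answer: 325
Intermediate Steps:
B(W) = W/9 + 2*W²/9 (B(W) = ((W² + W*W) + W)/9 = ((W² + W²) + W)/9 = (2*W² + W)/9 = (W + 2*W²)/9 = W/9 + 2*W²/9)
S = 62/5 (S = (⅖)*31 = 62/5 ≈ 12.400)
U(f, E) = 3*E (U(f, E) = E + 2*E = 3*E)
F(D) = -15 (F(D) = 3*(-5) = -15)
t(c) = 62*c²/5
t(B(-5)) - F(66) = 62*((⅑)*(-5)*(1 + 2*(-5)))²/5 - 1*(-15) = 62*((⅑)*(-5)*(1 - 10))²/5 + 15 = 62*((⅑)*(-5)*(-9))²/5 + 15 = (62/5)*5² + 15 = (62/5)*25 + 15 = 310 + 15 = 325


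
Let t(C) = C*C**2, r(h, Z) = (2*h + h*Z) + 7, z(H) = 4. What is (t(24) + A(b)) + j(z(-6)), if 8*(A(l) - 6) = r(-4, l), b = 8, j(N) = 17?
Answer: 110743/8 ≈ 13843.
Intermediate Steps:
r(h, Z) = 7 + 2*h + Z*h (r(h, Z) = (2*h + Z*h) + 7 = 7 + 2*h + Z*h)
t(C) = C**3
A(l) = 47/8 - l/2 (A(l) = 6 + (7 + 2*(-4) + l*(-4))/8 = 6 + (7 - 8 - 4*l)/8 = 6 + (-1 - 4*l)/8 = 6 + (-1/8 - l/2) = 47/8 - l/2)
(t(24) + A(b)) + j(z(-6)) = (24**3 + (47/8 - 1/2*8)) + 17 = (13824 + (47/8 - 4)) + 17 = (13824 + 15/8) + 17 = 110607/8 + 17 = 110743/8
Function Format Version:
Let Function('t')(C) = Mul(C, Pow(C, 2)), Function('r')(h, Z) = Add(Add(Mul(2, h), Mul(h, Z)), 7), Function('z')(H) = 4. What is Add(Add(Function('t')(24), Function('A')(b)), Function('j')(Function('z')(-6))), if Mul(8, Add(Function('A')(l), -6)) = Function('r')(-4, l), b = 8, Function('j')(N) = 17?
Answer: Rational(110743, 8) ≈ 13843.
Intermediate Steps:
Function('r')(h, Z) = Add(7, Mul(2, h), Mul(Z, h)) (Function('r')(h, Z) = Add(Add(Mul(2, h), Mul(Z, h)), 7) = Add(7, Mul(2, h), Mul(Z, h)))
Function('t')(C) = Pow(C, 3)
Function('A')(l) = Add(Rational(47, 8), Mul(Rational(-1, 2), l)) (Function('A')(l) = Add(6, Mul(Rational(1, 8), Add(7, Mul(2, -4), Mul(l, -4)))) = Add(6, Mul(Rational(1, 8), Add(7, -8, Mul(-4, l)))) = Add(6, Mul(Rational(1, 8), Add(-1, Mul(-4, l)))) = Add(6, Add(Rational(-1, 8), Mul(Rational(-1, 2), l))) = Add(Rational(47, 8), Mul(Rational(-1, 2), l)))
Add(Add(Function('t')(24), Function('A')(b)), Function('j')(Function('z')(-6))) = Add(Add(Pow(24, 3), Add(Rational(47, 8), Mul(Rational(-1, 2), 8))), 17) = Add(Add(13824, Add(Rational(47, 8), -4)), 17) = Add(Add(13824, Rational(15, 8)), 17) = Add(Rational(110607, 8), 17) = Rational(110743, 8)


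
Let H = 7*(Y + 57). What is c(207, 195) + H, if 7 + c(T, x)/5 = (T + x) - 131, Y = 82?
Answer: 2293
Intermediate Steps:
c(T, x) = -690 + 5*T + 5*x (c(T, x) = -35 + 5*((T + x) - 131) = -35 + 5*(-131 + T + x) = -35 + (-655 + 5*T + 5*x) = -690 + 5*T + 5*x)
H = 973 (H = 7*(82 + 57) = 7*139 = 973)
c(207, 195) + H = (-690 + 5*207 + 5*195) + 973 = (-690 + 1035 + 975) + 973 = 1320 + 973 = 2293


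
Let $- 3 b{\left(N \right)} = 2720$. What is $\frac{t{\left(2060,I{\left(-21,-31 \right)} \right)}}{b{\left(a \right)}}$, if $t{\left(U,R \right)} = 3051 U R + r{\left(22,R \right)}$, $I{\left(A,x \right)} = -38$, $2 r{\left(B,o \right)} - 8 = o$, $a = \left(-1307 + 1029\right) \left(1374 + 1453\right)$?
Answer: $\frac{143299377}{544} \approx 2.6342 \cdot 10^{5}$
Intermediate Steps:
$a = -785906$ ($a = \left(-278\right) 2827 = -785906$)
$r{\left(B,o \right)} = 4 + \frac{o}{2}$
$b{\left(N \right)} = - \frac{2720}{3}$ ($b{\left(N \right)} = \left(- \frac{1}{3}\right) 2720 = - \frac{2720}{3}$)
$t{\left(U,R \right)} = 4 + \frac{R}{2} + 3051 R U$ ($t{\left(U,R \right)} = 3051 U R + \left(4 + \frac{R}{2}\right) = 3051 R U + \left(4 + \frac{R}{2}\right) = 4 + \frac{R}{2} + 3051 R U$)
$\frac{t{\left(2060,I{\left(-21,-31 \right)} \right)}}{b{\left(a \right)}} = \frac{4 + \frac{1}{2} \left(-38\right) + 3051 \left(-38\right) 2060}{- \frac{2720}{3}} = \left(4 - 19 - 238832280\right) \left(- \frac{3}{2720}\right) = \left(-238832295\right) \left(- \frac{3}{2720}\right) = \frac{143299377}{544}$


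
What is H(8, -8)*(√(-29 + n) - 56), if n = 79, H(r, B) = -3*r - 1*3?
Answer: 1512 - 135*√2 ≈ 1321.1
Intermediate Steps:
H(r, B) = -3 - 3*r (H(r, B) = -3*r - 3 = -3 - 3*r)
H(8, -8)*(√(-29 + n) - 56) = (-3 - 3*8)*(√(-29 + 79) - 56) = (-3 - 24)*(√50 - 56) = -27*(5*√2 - 56) = -27*(-56 + 5*√2) = 1512 - 135*√2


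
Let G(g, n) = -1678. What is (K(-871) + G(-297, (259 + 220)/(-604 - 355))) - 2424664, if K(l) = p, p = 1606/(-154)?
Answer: -16984467/7 ≈ -2.4264e+6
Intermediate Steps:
p = -73/7 (p = 1606*(-1/154) = -73/7 ≈ -10.429)
K(l) = -73/7
(K(-871) + G(-297, (259 + 220)/(-604 - 355))) - 2424664 = (-73/7 - 1678) - 2424664 = -11819/7 - 2424664 = -16984467/7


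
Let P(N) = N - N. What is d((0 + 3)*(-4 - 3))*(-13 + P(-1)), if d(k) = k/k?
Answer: -13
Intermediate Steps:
P(N) = 0
d(k) = 1
d((0 + 3)*(-4 - 3))*(-13 + P(-1)) = 1*(-13 + 0) = 1*(-13) = -13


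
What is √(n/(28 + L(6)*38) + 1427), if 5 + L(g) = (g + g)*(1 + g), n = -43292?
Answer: √3242492385/1515 ≈ 37.586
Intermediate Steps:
L(g) = -5 + 2*g*(1 + g) (L(g) = -5 + (g + g)*(1 + g) = -5 + (2*g)*(1 + g) = -5 + 2*g*(1 + g))
√(n/(28 + L(6)*38) + 1427) = √(-43292/(28 + (-5 + 2*6 + 2*6²)*38) + 1427) = √(-43292/(28 + (-5 + 12 + 2*36)*38) + 1427) = √(-43292/(28 + (-5 + 12 + 72)*38) + 1427) = √(-43292/(28 + 79*38) + 1427) = √(-43292/(28 + 3002) + 1427) = √(-43292/3030 + 1427) = √(-43292*1/3030 + 1427) = √(-21646/1515 + 1427) = √(2140259/1515) = √3242492385/1515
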